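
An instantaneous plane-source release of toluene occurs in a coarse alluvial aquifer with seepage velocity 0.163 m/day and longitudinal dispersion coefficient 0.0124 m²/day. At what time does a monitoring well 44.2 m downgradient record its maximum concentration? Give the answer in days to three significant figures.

For the 1D instantaneous-source solution, setting ∂C/∂t = 0 at fixed x gives v²t² + 2Dt − x² = 0, so t = (√(D² + v²x²) − D)/v².
√(D² + v²x²) = √(0.0124² + 0.163² × 44.2²) = 7.205; v² = 0.026569.
t = (7.205 − 0.0124)/0.026569 = 271 days (vs. the pure-advection estimate x/v = 271 d).

271 days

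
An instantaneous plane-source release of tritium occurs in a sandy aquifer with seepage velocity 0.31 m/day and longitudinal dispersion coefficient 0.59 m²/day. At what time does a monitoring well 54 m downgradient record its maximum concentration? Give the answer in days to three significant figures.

For the 1D instantaneous-source solution, setting ∂C/∂t = 0 at fixed x gives v²t² + 2Dt − x² = 0, so t = (√(D² + v²x²) − D)/v².
√(D² + v²x²) = √(0.59² + 0.31² × 54²) = 16.75; v² = 0.0961.
t = (16.75 − 0.59)/0.0961 = 168 days (vs. the pure-advection estimate x/v = 174 d).

168 days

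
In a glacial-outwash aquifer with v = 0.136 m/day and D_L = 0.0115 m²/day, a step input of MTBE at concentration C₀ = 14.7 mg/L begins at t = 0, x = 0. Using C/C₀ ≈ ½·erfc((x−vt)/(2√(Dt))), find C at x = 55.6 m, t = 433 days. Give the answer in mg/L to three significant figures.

For a continuous step input, C/C₀ ≈ ½·erfc((x−vt)/(2√(Dt))).
vt = 0.136 × 433 = 58.888 m and 2√(Dt) = 2√(0.0115 × 433) = 4.463 m.
Argument (x−vt)/(2√(Dt)) = (55.6 − 58.888)/4.463 = -0.7367; ½·erfc(-0.7367) = 0.8513.
C = 14.7 × 0.8513 = 12.5 mg/L.

12.5 mg/L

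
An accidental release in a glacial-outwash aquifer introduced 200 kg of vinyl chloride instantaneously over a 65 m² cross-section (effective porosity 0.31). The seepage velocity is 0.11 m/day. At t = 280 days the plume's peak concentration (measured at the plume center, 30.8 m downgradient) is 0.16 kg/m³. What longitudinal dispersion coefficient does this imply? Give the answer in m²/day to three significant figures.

1.09 m²/day

At the plume center C_max = M/(n_e·A·√(4πDt)), so D = M²/(4πt·(n_e·A·C_max)²).
n_e·A·C_max = 0.31 × 65 × 0.16 = 3.224 kg/m.
D = 200²/(4π × 280 × 3.224²) = 1.09 m²/day.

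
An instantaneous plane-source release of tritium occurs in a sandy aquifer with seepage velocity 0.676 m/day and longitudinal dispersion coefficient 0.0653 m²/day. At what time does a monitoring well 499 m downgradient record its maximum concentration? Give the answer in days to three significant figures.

For the 1D instantaneous-source solution, setting ∂C/∂t = 0 at fixed x gives v²t² + 2Dt − x² = 0, so t = (√(D² + v²x²) − D)/v².
√(D² + v²x²) = √(0.0653² + 0.676² × 499²) = 337.3; v² = 0.456976.
t = (337.3 − 0.0653)/0.456976 = 738 days (vs. the pure-advection estimate x/v = 738 d).

738 days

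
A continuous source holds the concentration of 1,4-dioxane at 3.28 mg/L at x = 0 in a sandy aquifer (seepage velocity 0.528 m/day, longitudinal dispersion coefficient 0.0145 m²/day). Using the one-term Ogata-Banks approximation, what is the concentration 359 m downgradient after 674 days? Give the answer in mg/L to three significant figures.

For a continuous step input, C/C₀ ≈ ½·erfc((x−vt)/(2√(Dt))).
vt = 0.528 × 674 = 355.872 m and 2√(Dt) = 2√(0.0145 × 674) = 6.252 m.
Argument (x−vt)/(2√(Dt)) = (359 − 355.872)/6.252 = 0.5003; ½·erfc(0.5003) = 0.2396.
C = 3.28 × 0.2396 = 0.786 mg/L.

0.786 mg/L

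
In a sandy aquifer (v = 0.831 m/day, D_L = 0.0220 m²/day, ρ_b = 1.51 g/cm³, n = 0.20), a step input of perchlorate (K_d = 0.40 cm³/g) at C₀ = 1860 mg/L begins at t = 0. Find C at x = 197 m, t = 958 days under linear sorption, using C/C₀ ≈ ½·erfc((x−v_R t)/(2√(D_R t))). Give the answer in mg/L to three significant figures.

1160 mg/L

Retardation factor R = 1 + ρ_b·K_d/n = 1 + 1.51 × 0.40/0.20 = 4.020.
Sorption retards both mechanisms: v_R = v/R = 0.2067 m/day, D_R = D/R = 0.005473 m²/day.
v_R·t = 0.2067 × 958 = 198.0186 m; 2√(D_R t) = 4.580 m; argument = (197 − 198.0186)/4.580 = -0.2224.
C = C₀ × ½·erfc(-0.2224) = 1860 × 0.6234 = 1160 mg/L.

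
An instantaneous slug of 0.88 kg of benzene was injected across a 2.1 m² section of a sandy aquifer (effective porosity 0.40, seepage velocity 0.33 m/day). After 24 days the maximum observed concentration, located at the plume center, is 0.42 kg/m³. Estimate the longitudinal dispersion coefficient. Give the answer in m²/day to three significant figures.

0.0206 m²/day

At the plume center C_max = M/(n_e·A·√(4πDt)), so D = M²/(4πt·(n_e·A·C_max)²).
n_e·A·C_max = 0.40 × 2.1 × 0.42 = 0.3528 kg/m.
D = 0.88²/(4π × 24 × 0.3528²) = 0.0206 m²/day.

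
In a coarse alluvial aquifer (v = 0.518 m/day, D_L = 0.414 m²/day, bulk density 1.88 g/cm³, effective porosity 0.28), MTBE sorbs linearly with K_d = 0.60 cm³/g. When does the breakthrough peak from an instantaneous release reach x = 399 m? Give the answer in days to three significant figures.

Retardation factor R = 1 + ρ_b·K_d/n = 1 + 1.88 × 0.60/0.28 = 5.029.
Sorption retards both mechanisms: v_R = v/R = 0.1030 m/day, D_R = D/R = 0.08232 m²/day.
Peak time from v_R²t² + 2D_R t − x² = 0: t = (√(D_R² + v_R²x²) − D_R)/v_R².
√(D_R² + v_R²x²) = √(0.08232² + 0.1030² × 399²) = 41.10; v_R² = 0.01061.
t = (41.10 − 0.08232)/0.01061 = 3870 days.

3870 days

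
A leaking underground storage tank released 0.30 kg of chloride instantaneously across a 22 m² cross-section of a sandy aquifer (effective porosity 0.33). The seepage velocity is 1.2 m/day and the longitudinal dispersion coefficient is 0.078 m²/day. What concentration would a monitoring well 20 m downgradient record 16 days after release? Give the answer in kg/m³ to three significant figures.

0.00918 kg/m³

For an instantaneous plane source, C(x,t) = M/(n_e·A·√(4πDt)) · exp(−(x−vt)²/(4Dt)), with n_e·A the pore (flow) area.
Plume center vt = 1.2 × 16 = 19.2 m, so the well at 20 m is 0.8 m downgradient of the peak.
√(4πDt) = 3.960 m, giving peak height M/(n_e·A·√(4πDt)) = 0.30/(0.33 × 22 × 3.960) = 0.01043 kg/m³.
(x−vt)²/(4Dt) = (0.8)²/(4 × 0.078 × 16) = 0.1282; exp(−0.1282) = 0.8797.
C = 0.01043 × 0.8797 = 0.00918 kg/m³.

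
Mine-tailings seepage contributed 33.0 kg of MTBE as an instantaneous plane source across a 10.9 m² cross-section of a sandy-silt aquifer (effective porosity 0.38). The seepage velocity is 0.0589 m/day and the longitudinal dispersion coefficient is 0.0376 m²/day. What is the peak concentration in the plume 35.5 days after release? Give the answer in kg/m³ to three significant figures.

1.95 kg/m³

The peak of an instantaneous 1D plume sits at x = vt; there the Gaussian factor is 1 and C_max = M/(n_e·A·√(4πDt)), where n_e·A is the pore area the mass is dissolved in.
√(4πDt) = √(4π × 0.0376 × 35.5) = 4.096 m, so C_max = 33.0/(0.38 × 10.9 × 4.096) = 1.95 kg/m³.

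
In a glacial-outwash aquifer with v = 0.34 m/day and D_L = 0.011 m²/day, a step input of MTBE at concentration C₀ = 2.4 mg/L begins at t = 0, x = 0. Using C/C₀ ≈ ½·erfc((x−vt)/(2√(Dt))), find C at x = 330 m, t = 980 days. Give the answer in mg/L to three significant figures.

For a continuous step input, C/C₀ ≈ ½·erfc((x−vt)/(2√(Dt))).
vt = 0.34 × 980 = 333.2 m and 2√(Dt) = 2√(0.011 × 980) = 6.567 m.
Argument (x−vt)/(2√(Dt)) = (330 − 333.2)/6.567 = -0.4873; ½·erfc(-0.4873) = 0.7546.
C = 2.4 × 0.7546 = 1.81 mg/L.

1.81 mg/L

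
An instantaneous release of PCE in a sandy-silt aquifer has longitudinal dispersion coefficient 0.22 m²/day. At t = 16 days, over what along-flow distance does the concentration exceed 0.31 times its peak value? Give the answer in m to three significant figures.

8.12 m

The plume is Gaussian with σ = √(2Dt) = √(2 × 0.22 × 16) = 2.653 m.
C/C_peak = exp(−Δx²/(2σ²)) = 0.31 ⇒ Δx = σ·√(−2 ln 0.31) = 2.653 × 1.530 = 4.059 m.
Width = 2Δx = 8.12 m.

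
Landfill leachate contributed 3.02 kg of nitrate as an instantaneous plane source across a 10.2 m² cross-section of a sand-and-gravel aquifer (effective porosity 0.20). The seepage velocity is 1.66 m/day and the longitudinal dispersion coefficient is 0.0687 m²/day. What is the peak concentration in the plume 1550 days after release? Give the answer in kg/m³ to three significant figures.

0.0405 kg/m³

The peak of an instantaneous 1D plume sits at x = vt; there the Gaussian factor is 1 and C_max = M/(n_e·A·√(4πDt)), where n_e·A is the pore area the mass is dissolved in.
√(4πDt) = √(4π × 0.0687 × 1550) = 36.58 m, so C_max = 3.02/(0.20 × 10.2 × 36.58) = 0.0405 kg/m³.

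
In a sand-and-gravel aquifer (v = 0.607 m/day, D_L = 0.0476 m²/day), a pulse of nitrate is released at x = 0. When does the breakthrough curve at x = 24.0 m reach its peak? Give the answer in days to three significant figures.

39.4 days

For the 1D instantaneous-source solution, setting ∂C/∂t = 0 at fixed x gives v²t² + 2Dt − x² = 0, so t = (√(D² + v²x²) − D)/v².
√(D² + v²x²) = √(0.0476² + 0.607² × 24.0²) = 14.57; v² = 0.368449.
t = (14.57 − 0.0476)/0.368449 = 39.4 days (vs. the pure-advection estimate x/v = 39.5 d).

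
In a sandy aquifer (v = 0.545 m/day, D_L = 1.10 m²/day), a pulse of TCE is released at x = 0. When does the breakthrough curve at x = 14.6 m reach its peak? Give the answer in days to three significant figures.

23.3 days

For the 1D instantaneous-source solution, setting ∂C/∂t = 0 at fixed x gives v²t² + 2Dt − x² = 0, so t = (√(D² + v²x²) − D)/v².
√(D² + v²x²) = √(1.10² + 0.545² × 14.6²) = 8.033; v² = 0.297025.
t = (8.033 − 1.10)/0.297025 = 23.3 days (vs. the pure-advection estimate x/v = 26.8 d).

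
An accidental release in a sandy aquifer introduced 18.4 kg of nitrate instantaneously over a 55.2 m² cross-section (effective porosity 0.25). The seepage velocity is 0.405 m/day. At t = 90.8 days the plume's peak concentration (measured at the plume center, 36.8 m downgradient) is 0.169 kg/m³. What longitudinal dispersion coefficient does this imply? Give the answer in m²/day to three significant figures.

0.0546 m²/day

At the plume center C_max = M/(n_e·A·√(4πDt)), so D = M²/(4πt·(n_e·A·C_max)²).
n_e·A·C_max = 0.25 × 55.2 × 0.169 = 2.332 kg/m.
D = 18.4²/(4π × 90.8 × 2.332²) = 0.0546 m²/day.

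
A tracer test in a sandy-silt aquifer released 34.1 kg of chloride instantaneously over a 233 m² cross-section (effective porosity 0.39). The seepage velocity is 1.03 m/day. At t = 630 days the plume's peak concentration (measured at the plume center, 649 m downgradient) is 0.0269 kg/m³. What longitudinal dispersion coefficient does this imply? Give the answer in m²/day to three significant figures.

0.0246 m²/day

At the plume center C_max = M/(n_e·A·√(4πDt)), so D = M²/(4πt·(n_e·A·C_max)²).
n_e·A·C_max = 0.39 × 233 × 0.0269 = 2.444 kg/m.
D = 34.1²/(4π × 630 × 2.444²) = 0.0246 m²/day.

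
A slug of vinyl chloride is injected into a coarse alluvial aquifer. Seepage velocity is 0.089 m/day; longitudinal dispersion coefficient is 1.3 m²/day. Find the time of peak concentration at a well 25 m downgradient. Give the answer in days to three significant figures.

161 days

For the 1D instantaneous-source solution, setting ∂C/∂t = 0 at fixed x gives v²t² + 2Dt − x² = 0, so t = (√(D² + v²x²) − D)/v².
√(D² + v²x²) = √(1.3² + 0.089² × 25²) = 2.577; v² = 0.007921.
t = (2.577 − 1.3)/0.007921 = 161 days (vs. the pure-advection estimate x/v = 281 d).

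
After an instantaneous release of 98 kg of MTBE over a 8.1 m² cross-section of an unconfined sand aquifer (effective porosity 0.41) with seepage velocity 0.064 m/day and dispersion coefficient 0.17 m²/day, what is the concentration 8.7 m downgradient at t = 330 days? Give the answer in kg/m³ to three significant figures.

For an instantaneous plane source, C(x,t) = M/(n_e·A·√(4πDt)) · exp(−(x−vt)²/(4Dt)), with n_e·A the pore (flow) area.
Plume center vt = 0.064 × 330 = 21.12 m, so the well at 8.7 m is 12.42 m upgradient of the peak.
√(4πDt) = 26.55 m, giving peak height M/(n_e·A·√(4πDt)) = 98/(0.41 × 8.1 × 26.55) = 1.111 kg/m³.
(x−vt)²/(4Dt) = (-12.42)²/(4 × 0.17 × 330) = 0.6874; exp(−0.6874) = 0.5029.
C = 1.111 × 0.5029 = 0.559 kg/m³.

0.559 kg/m³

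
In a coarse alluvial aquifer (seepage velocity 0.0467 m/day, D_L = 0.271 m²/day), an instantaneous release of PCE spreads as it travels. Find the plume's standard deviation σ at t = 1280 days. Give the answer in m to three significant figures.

26.3 m

Dispersive spreading gives a Gaussian with σ² = 2Dt; advection only shifts the center.
σ = √(2 × 0.271 × 1280) = 26.3 m.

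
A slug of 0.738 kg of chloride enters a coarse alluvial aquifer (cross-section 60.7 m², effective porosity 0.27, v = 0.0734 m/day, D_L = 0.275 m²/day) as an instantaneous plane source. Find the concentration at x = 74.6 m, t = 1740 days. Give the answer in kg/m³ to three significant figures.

For an instantaneous plane source, C(x,t) = M/(n_e·A·√(4πDt)) · exp(−(x−vt)²/(4Dt)), with n_e·A the pore (flow) area.
Plume center vt = 0.0734 × 1740 = 127.716 m, so the well at 74.6 m is 53.116 m upgradient of the peak.
√(4πDt) = 77.54 m, giving peak height M/(n_e·A·√(4πDt)) = 0.738/(0.27 × 60.7 × 77.54) = 0.0005807 kg/m³.
(x−vt)²/(4Dt) = (-53.116)²/(4 × 0.275 × 1740) = 1.474; exp(−1.474) = 0.2290.
C = 0.0005807 × 0.2290 = 0.000133 kg/m³.

0.000133 kg/m³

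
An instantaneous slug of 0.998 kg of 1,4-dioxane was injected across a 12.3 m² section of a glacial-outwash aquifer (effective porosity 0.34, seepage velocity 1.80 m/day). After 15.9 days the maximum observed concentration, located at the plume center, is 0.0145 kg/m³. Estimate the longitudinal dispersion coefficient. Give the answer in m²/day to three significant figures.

1.36 m²/day

At the plume center C_max = M/(n_e·A·√(4πDt)), so D = M²/(4πt·(n_e·A·C_max)²).
n_e·A·C_max = 0.34 × 12.3 × 0.0145 = 0.06064 kg/m.
D = 0.998²/(4π × 15.9 × 0.06064²) = 1.36 m²/day.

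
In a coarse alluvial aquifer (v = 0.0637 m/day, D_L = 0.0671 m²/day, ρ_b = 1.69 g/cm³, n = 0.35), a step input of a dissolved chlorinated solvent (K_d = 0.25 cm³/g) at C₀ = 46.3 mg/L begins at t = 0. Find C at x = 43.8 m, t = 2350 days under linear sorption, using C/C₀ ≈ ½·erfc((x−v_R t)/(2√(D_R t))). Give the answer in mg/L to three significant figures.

45.3 mg/L

Retardation factor R = 1 + ρ_b·K_d/n = 1 + 1.69 × 0.25/0.35 = 2.207.
Sorption retards both mechanisms: v_R = v/R = 0.02886 m/day, D_R = D/R = 0.03040 m²/day.
v_R·t = 0.02886 × 2350 = 67.821 m; 2√(D_R t) = 16.90 m; argument = (43.8 − 67.821)/16.90 = -1.421.
C = C₀ × ½·erfc(-1.421) = 46.3 × 0.9778 = 45.3 mg/L.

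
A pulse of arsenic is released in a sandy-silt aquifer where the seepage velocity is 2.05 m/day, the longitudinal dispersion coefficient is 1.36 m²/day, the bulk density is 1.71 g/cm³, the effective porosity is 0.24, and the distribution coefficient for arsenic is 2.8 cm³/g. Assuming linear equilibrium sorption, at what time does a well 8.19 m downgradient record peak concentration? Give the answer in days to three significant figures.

77.2 days

Retardation factor R = 1 + ρ_b·K_d/n = 1 + 1.71 × 2.8/0.24 = 20.95.
Sorption retards both mechanisms: v_R = v/R = 0.09785 m/day, D_R = D/R = 0.06492 m²/day.
Peak time from v_R²t² + 2D_R t − x² = 0: t = (√(D_R² + v_R²x²) − D_R)/v_R².
√(D_R² + v_R²x²) = √(0.06492² + 0.09785² × 8.19²) = 0.8040; v_R² = 0.009575.
t = (0.8040 − 0.06492)/0.009575 = 77.2 days.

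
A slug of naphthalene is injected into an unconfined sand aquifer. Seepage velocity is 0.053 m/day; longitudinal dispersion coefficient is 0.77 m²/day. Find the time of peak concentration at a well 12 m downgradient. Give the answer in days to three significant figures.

For the 1D instantaneous-source solution, setting ∂C/∂t = 0 at fixed x gives v²t² + 2Dt − x² = 0, so t = (√(D² + v²x²) − D)/v².
√(D² + v²x²) = √(0.77² + 0.053² × 12²) = 0.9987; v² = 0.002809.
t = (0.9987 − 0.77)/0.002809 = 81.4 days (vs. the pure-advection estimate x/v = 226 d).

81.4 days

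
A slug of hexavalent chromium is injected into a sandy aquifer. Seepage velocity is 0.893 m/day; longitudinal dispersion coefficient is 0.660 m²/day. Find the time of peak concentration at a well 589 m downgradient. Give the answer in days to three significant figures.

659 days

For the 1D instantaneous-source solution, setting ∂C/∂t = 0 at fixed x gives v²t² + 2Dt − x² = 0, so t = (√(D² + v²x²) − D)/v².
√(D² + v²x²) = √(0.660² + 0.893² × 589²) = 526.0; v² = 0.797449.
t = (526.0 − 0.660)/0.797449 = 659 days (vs. the pure-advection estimate x/v = 660 d).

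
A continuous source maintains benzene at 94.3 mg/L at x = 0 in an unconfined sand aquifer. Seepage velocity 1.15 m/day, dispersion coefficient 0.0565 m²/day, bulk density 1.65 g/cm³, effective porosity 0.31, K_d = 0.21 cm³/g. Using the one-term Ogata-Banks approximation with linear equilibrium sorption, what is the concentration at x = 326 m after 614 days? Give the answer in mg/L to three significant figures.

85.1 mg/L

Retardation factor R = 1 + ρ_b·K_d/n = 1 + 1.65 × 0.21/0.31 = 2.118.
Sorption retards both mechanisms: v_R = v/R = 0.5430 m/day, D_R = D/R = 0.02668 m²/day.
v_R·t = 0.5430 × 614 = 333.402 m; 2√(D_R t) = 8.095 m; argument = (326 − 333.402)/8.095 = -0.9144.
C = C₀ × ½·erfc(-0.9144) = 94.3 × 0.9020 = 85.1 mg/L.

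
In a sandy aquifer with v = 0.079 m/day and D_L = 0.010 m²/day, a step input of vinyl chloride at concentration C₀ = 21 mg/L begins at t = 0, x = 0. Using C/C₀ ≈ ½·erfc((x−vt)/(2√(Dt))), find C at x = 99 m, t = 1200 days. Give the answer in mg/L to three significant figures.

4.11 mg/L

For a continuous step input, C/C₀ ≈ ½·erfc((x−vt)/(2√(Dt))).
vt = 0.079 × 1200 = 94.8 m and 2√(Dt) = 2√(0.010 × 1200) = 6.928 m.
Argument (x−vt)/(2√(Dt)) = (99 − 94.8)/6.928 = 0.6062; ½·erfc(0.6062) = 0.1956.
C = 21 × 0.1956 = 4.11 mg/L.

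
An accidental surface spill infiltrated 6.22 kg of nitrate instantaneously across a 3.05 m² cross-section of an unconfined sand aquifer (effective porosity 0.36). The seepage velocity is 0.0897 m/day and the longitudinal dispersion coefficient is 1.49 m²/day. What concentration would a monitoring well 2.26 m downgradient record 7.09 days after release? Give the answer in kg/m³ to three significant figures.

For an instantaneous plane source, C(x,t) = M/(n_e·A·√(4πDt)) · exp(−(x−vt)²/(4Dt)), with n_e·A the pore (flow) area.
Plume center vt = 0.0897 × 7.09 = 0.635973 m, so the well at 2.26 m is 1.624027 m downgradient of the peak.
√(4πDt) = 11.52 m, giving peak height M/(n_e·A·√(4πDt)) = 6.22/(0.36 × 3.05 × 11.52) = 0.4917 kg/m³.
(x−vt)²/(4Dt) = (1.624027)²/(4 × 1.49 × 7.09) = 0.06242; exp(−0.06242) = 0.9395.
C = 0.4917 × 0.9395 = 0.462 kg/m³.

0.462 kg/m³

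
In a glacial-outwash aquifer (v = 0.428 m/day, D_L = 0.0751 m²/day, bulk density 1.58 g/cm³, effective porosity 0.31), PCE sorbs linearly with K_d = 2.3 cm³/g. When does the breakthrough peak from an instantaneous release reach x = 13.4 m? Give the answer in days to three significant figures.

393 days

Retardation factor R = 1 + ρ_b·K_d/n = 1 + 1.58 × 2.3/0.31 = 12.72.
Sorption retards both mechanisms: v_R = v/R = 0.03365 m/day, D_R = D/R = 0.005904 m²/day.
Peak time from v_R²t² + 2D_R t − x² = 0: t = (√(D_R² + v_R²x²) − D_R)/v_R².
√(D_R² + v_R²x²) = √(0.005904² + 0.03365² × 13.4²) = 0.4509; v_R² = 0.001132.
t = (0.4509 − 0.005904)/0.001132 = 393 days.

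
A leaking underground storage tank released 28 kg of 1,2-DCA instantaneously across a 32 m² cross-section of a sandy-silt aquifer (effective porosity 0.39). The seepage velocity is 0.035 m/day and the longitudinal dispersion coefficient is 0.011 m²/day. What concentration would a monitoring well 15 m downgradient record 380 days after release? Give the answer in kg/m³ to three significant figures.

0.260 kg/m³

For an instantaneous plane source, C(x,t) = M/(n_e·A·√(4πDt)) · exp(−(x−vt)²/(4Dt)), with n_e·A the pore (flow) area.
Plume center vt = 0.035 × 380 = 13.3 m, so the well at 15 m is 1.7 m downgradient of the peak.
√(4πDt) = 7.248 m, giving peak height M/(n_e·A·√(4πDt)) = 28/(0.39 × 32 × 7.248) = 0.3095 kg/m³.
(x−vt)²/(4Dt) = (1.7)²/(4 × 0.011 × 380) = 0.1728; exp(−0.1728) = 0.8413.
C = 0.3095 × 0.8413 = 0.260 kg/m³.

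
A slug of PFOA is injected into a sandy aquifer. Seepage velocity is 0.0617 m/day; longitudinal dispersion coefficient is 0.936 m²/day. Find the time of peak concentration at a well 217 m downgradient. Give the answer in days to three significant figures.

3280 days

For the 1D instantaneous-source solution, setting ∂C/∂t = 0 at fixed x gives v²t² + 2Dt − x² = 0, so t = (√(D² + v²x²) − D)/v².
√(D² + v²x²) = √(0.936² + 0.0617² × 217²) = 13.42; v² = 0.00380689.
t = (13.42 − 0.936)/0.00380689 = 3280 days (vs. the pure-advection estimate x/v = 3520 d).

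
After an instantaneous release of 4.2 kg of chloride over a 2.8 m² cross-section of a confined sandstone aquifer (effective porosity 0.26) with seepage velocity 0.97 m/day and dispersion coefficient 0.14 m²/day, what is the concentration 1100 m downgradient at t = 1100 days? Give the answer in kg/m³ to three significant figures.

0.0224 kg/m³

For an instantaneous plane source, C(x,t) = M/(n_e·A·√(4πDt)) · exp(−(x−vt)²/(4Dt)), with n_e·A the pore (flow) area.
Plume center vt = 0.97 × 1100 = 1067 m, so the well at 1100 m is 33 m downgradient of the peak.
√(4πDt) = 43.99 m, giving peak height M/(n_e·A·√(4πDt)) = 4.2/(0.26 × 2.8 × 43.99) = 0.1311 kg/m³.
(x−vt)²/(4Dt) = (33)²/(4 × 0.14 × 1100) = 1.768; exp(−1.768) = 0.1707.
C = 0.1311 × 0.1707 = 0.0224 kg/m³.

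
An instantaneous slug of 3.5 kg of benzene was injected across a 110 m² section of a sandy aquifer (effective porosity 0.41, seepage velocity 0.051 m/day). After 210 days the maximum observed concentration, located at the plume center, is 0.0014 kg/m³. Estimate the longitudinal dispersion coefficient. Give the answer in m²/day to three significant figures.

At the plume center C_max = M/(n_e·A·√(4πDt)), so D = M²/(4πt·(n_e·A·C_max)²).
n_e·A·C_max = 0.41 × 110 × 0.0014 = 0.06314 kg/m.
D = 3.5²/(4π × 210 × 0.06314²) = 1.16 m²/day.

1.16 m²/day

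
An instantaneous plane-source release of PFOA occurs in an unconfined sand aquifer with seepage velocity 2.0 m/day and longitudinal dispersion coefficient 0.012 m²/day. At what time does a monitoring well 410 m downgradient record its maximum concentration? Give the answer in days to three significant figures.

For the 1D instantaneous-source solution, setting ∂C/∂t = 0 at fixed x gives v²t² + 2Dt − x² = 0, so t = (√(D² + v²x²) − D)/v².
√(D² + v²x²) = √(0.012² + 2.0² × 410²) = 820.0; v² = 4.
t = (820.0 − 0.012)/4 = 205 days (vs. the pure-advection estimate x/v = 205 d).

205 days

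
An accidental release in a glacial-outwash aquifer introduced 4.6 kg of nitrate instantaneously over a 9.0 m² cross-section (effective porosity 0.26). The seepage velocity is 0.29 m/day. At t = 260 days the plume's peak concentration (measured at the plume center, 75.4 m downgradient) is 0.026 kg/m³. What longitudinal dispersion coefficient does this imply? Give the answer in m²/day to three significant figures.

At the plume center C_max = M/(n_e·A·√(4πDt)), so D = M²/(4πt·(n_e·A·C_max)²).
n_e·A·C_max = 0.26 × 9.0 × 0.026 = 0.06084 kg/m.
D = 4.6²/(4π × 260 × 0.06084²) = 1.75 m²/day.

1.75 m²/day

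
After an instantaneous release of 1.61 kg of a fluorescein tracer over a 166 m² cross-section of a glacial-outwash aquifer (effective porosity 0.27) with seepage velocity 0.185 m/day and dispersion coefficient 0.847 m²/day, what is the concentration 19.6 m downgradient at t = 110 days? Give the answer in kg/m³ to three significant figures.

For an instantaneous plane source, C(x,t) = M/(n_e·A·√(4πDt)) · exp(−(x−vt)²/(4Dt)), with n_e·A the pore (flow) area.
Plume center vt = 0.185 × 110 = 20.35 m, so the well at 19.6 m is 0.75 m upgradient of the peak.
√(4πDt) = 34.22 m, giving peak height M/(n_e·A·√(4πDt)) = 1.61/(0.27 × 166 × 34.22) = 0.001050 kg/m³.
(x−vt)²/(4Dt) = (-0.75)²/(4 × 0.847 × 110) = 0.001509; exp(−0.001509) = 0.9985.
C = 0.001050 × 0.9985 = 0.00105 kg/m³.

0.00105 kg/m³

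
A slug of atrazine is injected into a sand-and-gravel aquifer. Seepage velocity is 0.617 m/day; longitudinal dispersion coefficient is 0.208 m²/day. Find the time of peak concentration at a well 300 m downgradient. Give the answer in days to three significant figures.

For the 1D instantaneous-source solution, setting ∂C/∂t = 0 at fixed x gives v²t² + 2Dt − x² = 0, so t = (√(D² + v²x²) − D)/v².
√(D² + v²x²) = √(0.208² + 0.617² × 300²) = 185.1; v² = 0.380689.
t = (185.1 − 0.208)/0.380689 = 486 days (vs. the pure-advection estimate x/v = 486 d).

486 days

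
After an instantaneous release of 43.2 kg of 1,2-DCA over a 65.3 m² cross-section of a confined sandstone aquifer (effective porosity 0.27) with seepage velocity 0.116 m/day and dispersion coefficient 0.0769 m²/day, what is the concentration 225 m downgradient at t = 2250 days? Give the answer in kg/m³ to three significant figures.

0.00808 kg/m³

For an instantaneous plane source, C(x,t) = M/(n_e·A·√(4πDt)) · exp(−(x−vt)²/(4Dt)), with n_e·A the pore (flow) area.
Plume center vt = 0.116 × 2250 = 261 m, so the well at 225 m is 36 m upgradient of the peak.
√(4πDt) = 46.63 m, giving peak height M/(n_e·A·√(4πDt)) = 43.2/(0.27 × 65.3 × 46.63) = 0.05255 kg/m³.
(x−vt)²/(4Dt) = (-36)²/(4 × 0.0769 × 2250) = 1.873; exp(−1.873) = 0.1537.
C = 0.05255 × 0.1537 = 0.00808 kg/m³.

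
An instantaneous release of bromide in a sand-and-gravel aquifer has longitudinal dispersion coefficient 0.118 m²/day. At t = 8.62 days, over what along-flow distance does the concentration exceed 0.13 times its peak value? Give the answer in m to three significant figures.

The plume is Gaussian with σ = √(2Dt) = √(2 × 0.118 × 8.62) = 1.426 m.
C/C_peak = exp(−Δx²/(2σ²)) = 0.13 ⇒ Δx = σ·√(−2 ln 0.13) = 1.426 × 2.020 = 2.881 m.
Width = 2Δx = 5.76 m.

5.76 m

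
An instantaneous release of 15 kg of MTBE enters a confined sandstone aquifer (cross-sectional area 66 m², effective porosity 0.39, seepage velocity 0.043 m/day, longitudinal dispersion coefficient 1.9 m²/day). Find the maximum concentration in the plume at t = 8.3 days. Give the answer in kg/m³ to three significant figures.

The peak of an instantaneous 1D plume sits at x = vt; there the Gaussian factor is 1 and C_max = M/(n_e·A·√(4πDt)), where n_e·A is the pore area the mass is dissolved in.
√(4πDt) = √(4π × 1.9 × 8.3) = 14.08 m, so C_max = 15/(0.39 × 66 × 14.08) = 0.0414 kg/m³.

0.0414 kg/m³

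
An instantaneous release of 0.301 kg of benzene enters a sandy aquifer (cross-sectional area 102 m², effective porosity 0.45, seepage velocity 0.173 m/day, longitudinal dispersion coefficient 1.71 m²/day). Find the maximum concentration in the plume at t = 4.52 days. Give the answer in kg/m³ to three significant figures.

0.000665 kg/m³

The peak of an instantaneous 1D plume sits at x = vt; there the Gaussian factor is 1 and C_max = M/(n_e·A·√(4πDt)), where n_e·A is the pore area the mass is dissolved in.
√(4πDt) = √(4π × 1.71 × 4.52) = 9.855 m, so C_max = 0.301/(0.45 × 102 × 9.855) = 0.000665 kg/m³.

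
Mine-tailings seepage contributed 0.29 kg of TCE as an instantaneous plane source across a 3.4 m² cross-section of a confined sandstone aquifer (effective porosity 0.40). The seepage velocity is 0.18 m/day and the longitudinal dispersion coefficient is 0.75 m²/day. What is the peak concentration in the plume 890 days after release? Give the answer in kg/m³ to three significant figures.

0.00233 kg/m³

The peak of an instantaneous 1D plume sits at x = vt; there the Gaussian factor is 1 and C_max = M/(n_e·A·√(4πDt)), where n_e·A is the pore area the mass is dissolved in.
√(4πDt) = √(4π × 0.75 × 890) = 91.59 m, so C_max = 0.29/(0.40 × 3.4 × 91.59) = 0.00233 kg/m³.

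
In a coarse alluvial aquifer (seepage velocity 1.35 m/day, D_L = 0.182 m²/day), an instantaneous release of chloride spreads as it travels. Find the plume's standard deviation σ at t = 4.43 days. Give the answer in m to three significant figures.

Dispersive spreading gives a Gaussian with σ² = 2Dt; advection only shifts the center.
σ = √(2 × 0.182 × 4.43) = 1.27 m.

1.27 m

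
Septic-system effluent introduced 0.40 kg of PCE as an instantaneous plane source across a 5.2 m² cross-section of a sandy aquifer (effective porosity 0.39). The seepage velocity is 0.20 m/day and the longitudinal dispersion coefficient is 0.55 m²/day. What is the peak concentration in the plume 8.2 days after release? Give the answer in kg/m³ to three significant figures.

0.0262 kg/m³

The peak of an instantaneous 1D plume sits at x = vt; there the Gaussian factor is 1 and C_max = M/(n_e·A·√(4πDt)), where n_e·A is the pore area the mass is dissolved in.
√(4πDt) = √(4π × 0.55 × 8.2) = 7.528 m, so C_max = 0.40/(0.39 × 5.2 × 7.528) = 0.0262 kg/m³.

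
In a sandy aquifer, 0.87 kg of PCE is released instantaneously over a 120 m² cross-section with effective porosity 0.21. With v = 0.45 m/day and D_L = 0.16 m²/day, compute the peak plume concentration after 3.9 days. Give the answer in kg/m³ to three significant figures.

0.0123 kg/m³

The peak of an instantaneous 1D plume sits at x = vt; there the Gaussian factor is 1 and C_max = M/(n_e·A·√(4πDt)), where n_e·A is the pore area the mass is dissolved in.
√(4πDt) = √(4π × 0.16 × 3.9) = 2.800 m, so C_max = 0.87/(0.21 × 120 × 2.800) = 0.0123 kg/m³.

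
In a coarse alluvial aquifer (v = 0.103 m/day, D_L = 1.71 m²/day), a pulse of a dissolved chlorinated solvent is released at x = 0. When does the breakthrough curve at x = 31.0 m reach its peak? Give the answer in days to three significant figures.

180 days

For the 1D instantaneous-source solution, setting ∂C/∂t = 0 at fixed x gives v²t² + 2Dt − x² = 0, so t = (√(D² + v²x²) − D)/v².
√(D² + v²x²) = √(1.71² + 0.103² × 31.0²) = 3.622; v² = 0.010609.
t = (3.622 − 1.71)/0.010609 = 180 days (vs. the pure-advection estimate x/v = 301 d).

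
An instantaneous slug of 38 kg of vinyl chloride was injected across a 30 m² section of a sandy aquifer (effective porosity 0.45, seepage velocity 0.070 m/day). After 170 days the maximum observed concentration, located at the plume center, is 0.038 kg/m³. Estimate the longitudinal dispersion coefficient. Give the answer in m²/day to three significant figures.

At the plume center C_max = M/(n_e·A·√(4πDt)), so D = M²/(4πt·(n_e·A·C_max)²).
n_e·A·C_max = 0.45 × 30 × 0.038 = 0.5130 kg/m.
D = 38²/(4π × 170 × 0.5130²) = 2.57 m²/day.

2.57 m²/day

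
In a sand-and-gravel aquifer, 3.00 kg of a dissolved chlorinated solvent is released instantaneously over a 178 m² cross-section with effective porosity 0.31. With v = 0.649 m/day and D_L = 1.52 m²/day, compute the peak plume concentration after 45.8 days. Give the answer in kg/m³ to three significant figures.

0.00184 kg/m³

The peak of an instantaneous 1D plume sits at x = vt; there the Gaussian factor is 1 and C_max = M/(n_e·A·√(4πDt)), where n_e·A is the pore area the mass is dissolved in.
√(4πDt) = √(4π × 1.52 × 45.8) = 29.58 m, so C_max = 3.00/(0.31 × 178 × 29.58) = 0.00184 kg/m³.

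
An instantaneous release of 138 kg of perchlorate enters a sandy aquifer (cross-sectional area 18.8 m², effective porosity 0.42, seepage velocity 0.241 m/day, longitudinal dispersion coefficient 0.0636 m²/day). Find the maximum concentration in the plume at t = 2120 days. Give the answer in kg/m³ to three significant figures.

0.425 kg/m³

The peak of an instantaneous 1D plume sits at x = vt; there the Gaussian factor is 1 and C_max = M/(n_e·A·√(4πDt)), where n_e·A is the pore area the mass is dissolved in.
√(4πDt) = √(4π × 0.0636 × 2120) = 41.16 m, so C_max = 138/(0.42 × 18.8 × 41.16) = 0.425 kg/m³.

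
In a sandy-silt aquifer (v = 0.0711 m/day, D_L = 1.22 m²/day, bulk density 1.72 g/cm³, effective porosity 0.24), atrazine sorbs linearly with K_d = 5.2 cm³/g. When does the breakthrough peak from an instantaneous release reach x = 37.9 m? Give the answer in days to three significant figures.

13200 days

Retardation factor R = 1 + ρ_b·K_d/n = 1 + 1.72 × 5.2/0.24 = 38.27.
Sorption retards both mechanisms: v_R = v/R = 0.001858 m/day, D_R = D/R = 0.03188 m²/day.
Peak time from v_R²t² + 2D_R t − x² = 0: t = (√(D_R² + v_R²x²) − D_R)/v_R².
√(D_R² + v_R²x²) = √(0.03188² + 0.001858² × 37.9²) = 0.07730; v_R² = 3.452e-06.
t = (0.07730 − 0.03188)/3.452e-06 = 13200 days.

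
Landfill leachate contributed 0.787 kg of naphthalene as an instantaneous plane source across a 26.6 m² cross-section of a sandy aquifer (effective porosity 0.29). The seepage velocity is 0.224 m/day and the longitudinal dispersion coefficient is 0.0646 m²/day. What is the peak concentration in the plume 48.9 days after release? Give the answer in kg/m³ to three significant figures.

The peak of an instantaneous 1D plume sits at x = vt; there the Gaussian factor is 1 and C_max = M/(n_e·A·√(4πDt)), where n_e·A is the pore area the mass is dissolved in.
√(4πDt) = √(4π × 0.0646 × 48.9) = 6.301 m, so C_max = 0.787/(0.29 × 26.6 × 6.301) = 0.0162 kg/m³.

0.0162 kg/m³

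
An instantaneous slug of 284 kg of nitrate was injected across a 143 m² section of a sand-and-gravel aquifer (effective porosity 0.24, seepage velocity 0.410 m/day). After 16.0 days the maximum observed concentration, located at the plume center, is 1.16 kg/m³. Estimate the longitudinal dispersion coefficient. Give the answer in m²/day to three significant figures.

0.253 m²/day

At the plume center C_max = M/(n_e·A·√(4πDt)), so D = M²/(4πt·(n_e·A·C_max)²).
n_e·A·C_max = 0.24 × 143 × 1.16 = 39.81 kg/m.
D = 284²/(4π × 16.0 × 39.81²) = 0.253 m²/day.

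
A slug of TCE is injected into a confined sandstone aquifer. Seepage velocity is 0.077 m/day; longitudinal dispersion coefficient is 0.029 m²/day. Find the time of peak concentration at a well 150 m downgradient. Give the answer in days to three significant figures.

1940 days

For the 1D instantaneous-source solution, setting ∂C/∂t = 0 at fixed x gives v²t² + 2Dt − x² = 0, so t = (√(D² + v²x²) − D)/v².
√(D² + v²x²) = √(0.029² + 0.077² × 150²) = 11.55; v² = 0.005929.
t = (11.55 − 0.029)/0.005929 = 1940 days (vs. the pure-advection estimate x/v = 1950 d).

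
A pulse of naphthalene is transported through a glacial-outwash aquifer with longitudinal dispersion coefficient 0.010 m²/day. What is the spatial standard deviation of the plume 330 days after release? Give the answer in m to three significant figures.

Dispersive spreading gives a Gaussian with σ² = 2Dt; advection only shifts the center.
σ = √(2 × 0.010 × 330) = 2.57 m.

2.57 m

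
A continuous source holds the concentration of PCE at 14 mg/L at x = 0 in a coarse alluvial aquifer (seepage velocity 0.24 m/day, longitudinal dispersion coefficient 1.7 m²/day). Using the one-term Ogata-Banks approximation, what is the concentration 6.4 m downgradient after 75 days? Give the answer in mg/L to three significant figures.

For a continuous step input, C/C₀ ≈ ½·erfc((x−vt)/(2√(Dt))).
vt = 0.24 × 75 = 18 m and 2√(Dt) = 2√(1.7 × 75) = 22.58 m.
Argument (x−vt)/(2√(Dt)) = (6.4 − 18)/22.58 = -0.5137; ½·erfc(-0.5137) = 0.7662.
C = 14 × 0.7662 = 10.7 mg/L.

10.7 mg/L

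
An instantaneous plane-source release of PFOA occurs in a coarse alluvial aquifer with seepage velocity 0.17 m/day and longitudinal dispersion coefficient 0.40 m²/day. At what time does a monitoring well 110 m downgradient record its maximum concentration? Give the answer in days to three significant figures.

633 days

For the 1D instantaneous-source solution, setting ∂C/∂t = 0 at fixed x gives v²t² + 2Dt − x² = 0, so t = (√(D² + v²x²) − D)/v².
√(D² + v²x²) = √(0.40² + 0.17² × 110²) = 18.70; v² = 0.0289.
t = (18.70 − 0.40)/0.0289 = 633 days (vs. the pure-advection estimate x/v = 647 d).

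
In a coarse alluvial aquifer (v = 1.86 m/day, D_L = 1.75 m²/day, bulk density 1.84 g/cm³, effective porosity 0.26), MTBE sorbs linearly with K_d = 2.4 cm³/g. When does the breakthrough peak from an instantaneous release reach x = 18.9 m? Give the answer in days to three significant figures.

174 days

Retardation factor R = 1 + ρ_b·K_d/n = 1 + 1.84 × 2.4/0.26 = 17.98.
Sorption retards both mechanisms: v_R = v/R = 0.1034 m/day, D_R = D/R = 0.09733 m²/day.
Peak time from v_R²t² + 2D_R t − x² = 0: t = (√(D_R² + v_R²x²) − D_R)/v_R².
√(D_R² + v_R²x²) = √(0.09733² + 0.1034² × 18.9²) = 1.957; v_R² = 0.01069.
t = (1.957 − 0.09733)/0.01069 = 174 days.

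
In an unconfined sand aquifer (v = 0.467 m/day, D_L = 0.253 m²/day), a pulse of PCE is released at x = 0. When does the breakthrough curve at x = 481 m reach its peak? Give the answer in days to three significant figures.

1030 days

For the 1D instantaneous-source solution, setting ∂C/∂t = 0 at fixed x gives v²t² + 2Dt − x² = 0, so t = (√(D² + v²x²) − D)/v².
√(D² + v²x²) = √(0.253² + 0.467² × 481²) = 224.6; v² = 0.218089.
t = (224.6 − 0.253)/0.218089 = 1030 days (vs. the pure-advection estimate x/v = 1030 d).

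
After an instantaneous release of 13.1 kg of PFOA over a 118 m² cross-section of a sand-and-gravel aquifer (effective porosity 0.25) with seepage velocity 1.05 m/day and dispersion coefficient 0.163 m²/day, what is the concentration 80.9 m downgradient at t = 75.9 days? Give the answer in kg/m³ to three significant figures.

0.0346 kg/m³

For an instantaneous plane source, C(x,t) = M/(n_e·A·√(4πDt)) · exp(−(x−vt)²/(4Dt)), with n_e·A the pore (flow) area.
Plume center vt = 1.05 × 75.9 = 79.695 m, so the well at 80.9 m is 1.205 m downgradient of the peak.
√(4πDt) = 12.47 m, giving peak height M/(n_e·A·√(4πDt)) = 13.1/(0.25 × 118 × 12.47) = 0.03561 kg/m³.
(x−vt)²/(4Dt) = (1.205)²/(4 × 0.163 × 75.9) = 0.02934; exp(−0.02934) = 0.9711.
C = 0.03561 × 0.9711 = 0.0346 kg/m³.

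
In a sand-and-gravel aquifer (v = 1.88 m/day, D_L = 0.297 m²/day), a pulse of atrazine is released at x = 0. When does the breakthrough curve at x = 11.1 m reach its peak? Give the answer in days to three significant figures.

For the 1D instantaneous-source solution, setting ∂C/∂t = 0 at fixed x gives v²t² + 2Dt − x² = 0, so t = (√(D² + v²x²) − D)/v².
√(D² + v²x²) = √(0.297² + 1.88² × 11.1²) = 20.87; v² = 3.5344.
t = (20.87 − 0.297)/3.5344 = 5.82 days (vs. the pure-advection estimate x/v = 5.90 d).

5.82 days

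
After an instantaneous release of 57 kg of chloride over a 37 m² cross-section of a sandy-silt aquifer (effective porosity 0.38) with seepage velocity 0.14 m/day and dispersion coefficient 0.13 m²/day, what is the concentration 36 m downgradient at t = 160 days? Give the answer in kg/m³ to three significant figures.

0.0272 kg/m³

For an instantaneous plane source, C(x,t) = M/(n_e·A·√(4πDt)) · exp(−(x−vt)²/(4Dt)), with n_e·A the pore (flow) area.
Plume center vt = 0.14 × 160 = 22.4 m, so the well at 36 m is 13.6 m downgradient of the peak.
√(4πDt) = 16.17 m, giving peak height M/(n_e·A·√(4πDt)) = 57/(0.38 × 37 × 16.17) = 0.2507 kg/m³.
(x−vt)²/(4Dt) = (13.6)²/(4 × 0.13 × 160) = 2.223; exp(−2.223) = 0.1083.
C = 0.2507 × 0.1083 = 0.0272 kg/m³.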